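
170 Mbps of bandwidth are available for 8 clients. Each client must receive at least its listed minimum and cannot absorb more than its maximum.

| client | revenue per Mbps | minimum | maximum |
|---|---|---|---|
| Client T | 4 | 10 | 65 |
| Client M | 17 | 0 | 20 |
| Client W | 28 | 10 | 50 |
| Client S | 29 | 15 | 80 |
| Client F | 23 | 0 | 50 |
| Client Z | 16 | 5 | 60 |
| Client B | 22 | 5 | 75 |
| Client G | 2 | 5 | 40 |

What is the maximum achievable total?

4305

Meeting every minimum uses 10+0+10+15+0+5+5+5 = 50 Mbps, leaving 120.
Order the clients by revenue per Mbps: Client S 29 > Client W 28 > Client F 23 > Client B 22 > Client M 17 > Client Z 16 > Client T 4 > Client G 2.
Give Client S 65 more to hit its cap of 80 ; 55 left.
Give Client W 40 more to hit its cap of 50 ; 15 left.
Client F has room for 50 more but only 15 remain, so it gets 15.
Total = 4×10 + 28×50 + 29×80 + 23×15 + 16×5 + 22×5 + 2×5 = 4305.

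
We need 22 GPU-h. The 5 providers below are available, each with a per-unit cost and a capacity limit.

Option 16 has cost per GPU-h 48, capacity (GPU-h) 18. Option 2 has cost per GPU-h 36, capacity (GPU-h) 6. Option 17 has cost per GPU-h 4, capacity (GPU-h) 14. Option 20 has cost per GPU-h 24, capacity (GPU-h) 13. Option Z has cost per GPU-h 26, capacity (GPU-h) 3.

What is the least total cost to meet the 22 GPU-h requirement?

248

Use providers in increasing cost order.
Option 17 (4): use full 14 ; 8 GPU-h to go.
Take 8 from Option 20 at 24 to finish.
Option Z, Option 2, Option 16: unused.
Cost = 14×4 + 8×24 = 248.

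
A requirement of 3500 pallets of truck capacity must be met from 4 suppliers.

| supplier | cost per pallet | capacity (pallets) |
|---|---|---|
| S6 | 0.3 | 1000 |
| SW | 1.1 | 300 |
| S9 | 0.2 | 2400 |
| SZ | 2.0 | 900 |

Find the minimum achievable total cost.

890

Fill from the cheapest supplier first.
S9 (0.2): use full 2400 ; 1100 pallets to go.
S6 (0.3): use full 1000 ; 100 pallets to go.
Take 100 from SW at 1.1 to finish.
SZ: unused.
Cost = 2400×0.2 + 1000×0.3 + 100×1.1 = 890.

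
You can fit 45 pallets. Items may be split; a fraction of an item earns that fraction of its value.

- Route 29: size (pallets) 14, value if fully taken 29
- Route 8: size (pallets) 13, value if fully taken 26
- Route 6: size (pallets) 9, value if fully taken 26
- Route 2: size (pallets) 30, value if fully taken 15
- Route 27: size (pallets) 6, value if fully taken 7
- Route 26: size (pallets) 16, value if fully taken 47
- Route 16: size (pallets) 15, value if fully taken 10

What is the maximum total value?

Rank by value-to-size ratio: Route 26 47/16≈2.94, Route 6 26/9≈2.89, Route 29 29/14≈2.07, Route 8 26/13≈2, Route 27 7/6≈1.17, Route 16 10/15≈0.667, Route 2 15/30≈0.5.
Route 26: take in full, 16 pallets for value 47 ; 29 left.
Route 6: take in full, 9 pallets for value 26 ; 20 left.
Take all of Route 29 (14 pallets, value 29) ; 6 pallets left.
Only 6 pallets remain; take 6/13 of Route 8 for value 26×6/13 = 12.
Total value = 114.

114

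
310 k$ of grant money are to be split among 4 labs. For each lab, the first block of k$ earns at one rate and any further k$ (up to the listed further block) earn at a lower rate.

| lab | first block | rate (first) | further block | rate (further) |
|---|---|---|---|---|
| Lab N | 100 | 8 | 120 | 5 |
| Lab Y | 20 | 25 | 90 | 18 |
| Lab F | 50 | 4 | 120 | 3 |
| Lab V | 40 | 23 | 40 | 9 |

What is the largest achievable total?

Rank every tier by rate: Lab Y/tier1 25 > Lab V/tier1 23 > Lab Y/tier2 18 > Lab V/tier2 9 > Lab N/tier1 8 > Lab N/tier2 5 > Lab F/tier1 4 > Lab F/tier2 3.
Lab Y/tier1 (25): +20 → 290 left.
Lab V tier1 at 23: fill all 40 → 250 left.
Lab Y/tier2 (18): +90 → 160 left.
Fill Lab V tier2 block (40 at 9) → 120 left.
Fill Lab N tier1 block (100 at 8) → 20 left.
20 remain; put them into Lab N tier2 at 5.
Total = 25×20 + 23×40 + 18×90 + 9×40 + 8×100 + 5×20 = 4300.

4300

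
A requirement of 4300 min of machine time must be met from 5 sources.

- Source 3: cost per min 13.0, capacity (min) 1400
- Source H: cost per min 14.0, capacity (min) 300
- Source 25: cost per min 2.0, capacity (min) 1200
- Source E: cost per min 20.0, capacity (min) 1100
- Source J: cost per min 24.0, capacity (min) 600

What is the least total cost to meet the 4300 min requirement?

Fill from the cheapest source first.
Source 25 (2.0): use full 1200 ; 3100 min to go.
Source 3 (13.0): use full 1400 ; 1700 min to go.
Source H at 14.0: take all 300 min ; 1400 still needed.
Source E at 20.0: take all 1100 min ; 300 still needed.
Source J at 24.0: take 300 of its 600 ; requirement met.
Cost = 1200×2.0 + 1400×13.0 + 300×14.0 + 1100×20.0 + 300×24.0 = 54000.

54000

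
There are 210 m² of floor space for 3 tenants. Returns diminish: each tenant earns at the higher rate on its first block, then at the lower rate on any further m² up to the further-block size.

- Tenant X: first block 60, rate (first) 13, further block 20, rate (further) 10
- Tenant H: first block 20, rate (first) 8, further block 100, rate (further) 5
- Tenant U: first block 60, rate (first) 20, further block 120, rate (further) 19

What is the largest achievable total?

Order all 6 blocks by rate: Tenant U/tier1 20 > Tenant U/tier2 19 > Tenant X/tier1 13 > Tenant X/tier2 10 > Tenant H/tier1 8 > Tenant H/tier2 5.
Fill Tenant U tier1 block (60 at 20) ; 150 left.
Tenant U/tier2 (19): +120 ; 30 left.
Tenant X tier1 at 13: only 30 left, fill 30.
Total = 20×60 + 19×120 + 13×30 = 3870.

3870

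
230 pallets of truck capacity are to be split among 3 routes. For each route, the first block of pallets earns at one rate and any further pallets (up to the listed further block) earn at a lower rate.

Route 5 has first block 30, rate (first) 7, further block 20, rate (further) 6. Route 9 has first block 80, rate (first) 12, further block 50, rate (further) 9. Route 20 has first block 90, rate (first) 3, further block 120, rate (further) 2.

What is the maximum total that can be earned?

Order all 6 blocks by rate: Route 9/first 12 > Route 9/second 9 > Route 5/first 7 > Route 5/second 6 > Route 20/first 3 > Route 20/second 2.
Route 9/first (12): +80 → 150 left.
Route 9/second (9): +50 → 100 left.
Route 5/first (7): +30 → 70 left.
Route 5 second at 6: fill all 20 → 50 left.
Route 20/first: +50 of 90 at 3; pool empty.
Total = 12×80 + 9×50 + 7×30 + 6×20 + 3×50 = 1890.

1890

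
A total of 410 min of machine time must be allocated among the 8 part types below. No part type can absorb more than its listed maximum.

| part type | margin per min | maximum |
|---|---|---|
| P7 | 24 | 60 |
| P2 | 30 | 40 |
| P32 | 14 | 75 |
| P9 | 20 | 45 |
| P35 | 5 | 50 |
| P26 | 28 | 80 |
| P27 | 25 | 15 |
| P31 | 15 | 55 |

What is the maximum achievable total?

8230

Order the part types by margin per min: P2 30 > P26 28 > P27 25 > P7 24 > P9 20 > P31 15 > P32 14 > P35 5.
P2 takes 40 to reach its cap of 40 → 370 left.
P26 takes 80 to reach its cap of 80 → 290 left.
P27: +15 to 15 (cap) → 275 left.
Give P7 60 to hit its cap of 60 → 215 left.
Give P9 45 to hit its cap of 45 → 170 left.
P31 takes 55 to reach its cap of 55 → 115 left.
P32: +75 to 75 (cap) → 40 left.
P35: +40 (room for 50) → 40. Pool exhausted.
Total = 24×60 + 30×40 + 14×75 + 20×45 + 5×40 + 28×80 + 25×15 + 15×55 = 8230.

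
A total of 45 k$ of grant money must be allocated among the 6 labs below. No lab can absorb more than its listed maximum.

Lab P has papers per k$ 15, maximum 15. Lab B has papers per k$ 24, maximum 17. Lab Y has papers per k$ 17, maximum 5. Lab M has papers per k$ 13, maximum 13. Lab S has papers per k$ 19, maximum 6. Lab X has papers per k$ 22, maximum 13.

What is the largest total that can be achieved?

953

Rank by papers per k$: Lab B 24 > Lab X 22 > Lab S 19 > Lab Y 17 > Lab P 15 > Lab M 13.
Give Lab B 17 to hit its cap of 17 → 28 left.
Give Lab X 13 to hit its cap of 13 → 15 left.
Lab S takes 6 to reach its cap of 6 → 9 left.
Lab Y: +5 to 5 (cap) → 4 left.
Lab P has room for 15 but only 4 remain, so it gets 4.
Total = 15×4 + 24×17 + 17×5 + 19×6 + 22×13 = 953.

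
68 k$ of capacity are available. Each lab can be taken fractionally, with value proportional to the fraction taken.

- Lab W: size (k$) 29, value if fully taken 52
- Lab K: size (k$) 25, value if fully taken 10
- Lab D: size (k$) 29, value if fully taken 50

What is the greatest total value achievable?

Sort by value density: Lab W 52/29≈1.79, Lab D 50/29≈1.72, Lab K 10/25≈0.4.
All 29 k$ of Lab W fit (value 52) ; 39 remain.
Lab D: take in full, 29 k$ for value 50 ; 10 left.
Only 10 k$ remain; take 10/25 of Lab K for value 10×10/25 = 4.
Total value = 106.

106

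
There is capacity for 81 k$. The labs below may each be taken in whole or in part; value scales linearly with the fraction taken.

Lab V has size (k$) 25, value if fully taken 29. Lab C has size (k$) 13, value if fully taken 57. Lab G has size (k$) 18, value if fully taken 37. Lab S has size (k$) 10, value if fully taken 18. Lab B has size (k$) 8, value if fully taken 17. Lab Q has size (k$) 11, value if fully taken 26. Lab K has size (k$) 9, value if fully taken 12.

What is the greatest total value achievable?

Rank by value-to-size ratio: Lab C 57/13≈4.38, Lab Q 26/11≈2.36, Lab B 17/8≈2.12, Lab G 37/18≈2.06, Lab S 18/10≈1.8, Lab K 12/9≈1.33, Lab V 29/25≈1.16.
Take all of Lab C (13 k$, value 57) → 68 k$ left.
Take all of Lab Q (11 k$, value 26) → 57 k$ left.
Take all of Lab B (8 k$, value 17) → 49 k$ left.
All 18 k$ of Lab G fit (value 37) → 31 remain.
Lab S: take in full, 10 k$ for value 18 → 21 left.
All 9 k$ of Lab K fit (value 12) → 12 remain.
12 k$ left: a 12/25 share of Lab V gives 29×12/25 = 13.92.
Total value = 180.92.

180.92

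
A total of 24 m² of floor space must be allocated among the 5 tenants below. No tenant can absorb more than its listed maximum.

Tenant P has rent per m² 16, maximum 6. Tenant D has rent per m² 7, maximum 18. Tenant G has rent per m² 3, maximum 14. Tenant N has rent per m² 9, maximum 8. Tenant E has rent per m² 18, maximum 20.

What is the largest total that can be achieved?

Order the tenants by rent per m²: Tenant E 18 > Tenant P 16 > Tenant N 9 > Tenant D 7 > Tenant G 3.
Tenant E takes 20 to reach its cap of 20 — 4 left.
Tenant P has room for 6 but only 4 remain, so it gets 4.
Total = 16×4 + 18×20 = 424.

424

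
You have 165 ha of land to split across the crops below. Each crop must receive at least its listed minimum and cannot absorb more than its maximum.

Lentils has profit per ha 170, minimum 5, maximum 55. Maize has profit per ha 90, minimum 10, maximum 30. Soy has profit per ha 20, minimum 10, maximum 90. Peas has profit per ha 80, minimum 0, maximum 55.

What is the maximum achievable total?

Meeting every minimum uses 5+10+10+0 = 25 ha, leaving 140.
Order the crops by profit per ha: Lentils 170 > Maize 90 > Peas 80 > Soy 20.
Lentils takes 50 more to reach its cap of 55 — 90 left.
Maize: +20 to 30 (cap) — 70 left.
Peas takes 55 more to reach its cap of 55 — 15 left.
Only 15 left; Soy takes them to reach 25.
Total = 170×55 + 90×30 + 20×25 + 80×55 = 16950.

16950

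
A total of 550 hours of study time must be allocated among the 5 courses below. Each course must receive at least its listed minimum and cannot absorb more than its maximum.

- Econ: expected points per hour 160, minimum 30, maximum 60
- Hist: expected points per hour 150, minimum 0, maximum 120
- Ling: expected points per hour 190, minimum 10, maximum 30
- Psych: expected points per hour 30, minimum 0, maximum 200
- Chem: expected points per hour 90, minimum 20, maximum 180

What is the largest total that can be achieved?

Meeting every minimum uses 30+0+10+0+20 = 60 hours, leaving 490.
Rank by expected points per hour: Ling 190 > Econ 160 > Hist 150 > Chem 90 > Psych 30.
Give Ling 20 more to hit its cap of 30 → 470 left.
Give Econ 30 more to hit its cap of 60 → 440 left.
Give Hist 120 more to hit its cap of 120 → 320 left.
Chem takes 160 more to reach its cap of 180 → 160 left.
Psych has room for 200 more but only 160 remain, so it gets 160.
Total = 160×60 + 150×120 + 190×30 + 30×160 + 90×180 = 54300.

54300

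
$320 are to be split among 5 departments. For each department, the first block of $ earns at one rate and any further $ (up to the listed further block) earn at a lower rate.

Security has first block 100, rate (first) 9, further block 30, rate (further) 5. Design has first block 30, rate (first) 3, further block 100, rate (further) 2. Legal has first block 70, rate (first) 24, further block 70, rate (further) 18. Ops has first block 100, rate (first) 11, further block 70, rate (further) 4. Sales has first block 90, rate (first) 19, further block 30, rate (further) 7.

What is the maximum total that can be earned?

Rank every tier by rate: Legal/tier1 24 > Sales/tier1 19 > Legal/tier2 18 > Ops/tier1 11 > Security/tier1 9 > Sales/tier2 7 > Security/tier2 5 > Ops/tier2 4 > Design/tier1 3 > Design/tier2 2.
Legal/tier1 (24): +70 — 250 left.
Fill Sales tier1 block (90 at 19) — 160 left.
Fill Legal tier2 block (70 at 18) — 90 left.
Ops/tier1: +90 of 100 at 11; pool empty.
Total = 24×70 + 19×90 + 18×70 + 11×90 = 5640.

5640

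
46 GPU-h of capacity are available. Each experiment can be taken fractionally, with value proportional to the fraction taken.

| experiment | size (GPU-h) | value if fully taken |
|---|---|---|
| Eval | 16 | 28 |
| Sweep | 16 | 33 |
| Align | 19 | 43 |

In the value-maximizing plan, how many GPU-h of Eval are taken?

Best value per unit of size first: Align 43/19≈2.26, Sweep 33/16≈2.06, Eval 28/16≈1.75.
All 19 GPU-h of Align fit (value 43) → 27 remain.
Take all of Sweep (16 GPU-h, value 33) → 11 GPU-h left.
11 GPU-h left: a 11/16 share of Eval gives 28×11/16 = 19.25.

11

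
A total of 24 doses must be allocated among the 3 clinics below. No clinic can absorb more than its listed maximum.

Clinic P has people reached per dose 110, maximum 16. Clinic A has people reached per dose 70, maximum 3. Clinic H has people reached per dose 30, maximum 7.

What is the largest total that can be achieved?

Highest people reached per dose first: Clinic P 110 > Clinic A 70 > Clinic H 30.
Clinic P: +16 to 16 (cap) ; 8 left.
Clinic A: +3 to 3 (cap) ; 5 left.
Clinic H has room for 7 but only 5 remain, so it gets 5.
Total = 110×16 + 70×3 + 30×5 = 2120.

2120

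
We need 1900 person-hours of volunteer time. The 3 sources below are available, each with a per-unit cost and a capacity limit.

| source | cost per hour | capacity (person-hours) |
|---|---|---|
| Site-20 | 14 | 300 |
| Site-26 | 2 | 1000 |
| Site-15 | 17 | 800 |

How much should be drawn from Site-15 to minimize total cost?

Fill from the cheapest source first.
Take 1000 from Site-26 at 2 → need 900 more.
Site-20 (14): use full 300 → 600 person-hours to go.
Site-15 at 17: take 600 of its 800 → requirement met.

600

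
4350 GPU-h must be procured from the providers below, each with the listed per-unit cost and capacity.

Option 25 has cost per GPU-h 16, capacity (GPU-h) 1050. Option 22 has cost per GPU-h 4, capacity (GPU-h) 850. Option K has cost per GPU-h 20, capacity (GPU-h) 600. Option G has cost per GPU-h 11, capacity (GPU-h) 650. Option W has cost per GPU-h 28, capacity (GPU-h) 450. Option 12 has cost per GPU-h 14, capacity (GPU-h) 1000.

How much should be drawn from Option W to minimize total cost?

200

Cheapest first:
Option 22 (4): use full 850 → 3500 GPU-h to go.
Option G at 11: take all 650 GPU-h → 2850 still needed.
Take 1000 from Option 12 at 14 → need 1850 more.
Option 25 (16): use full 1050 → 800 GPU-h to go.
Take 600 from Option K at 20 → need 200 more.
Option W at 28: take 200 of its 450 → requirement met.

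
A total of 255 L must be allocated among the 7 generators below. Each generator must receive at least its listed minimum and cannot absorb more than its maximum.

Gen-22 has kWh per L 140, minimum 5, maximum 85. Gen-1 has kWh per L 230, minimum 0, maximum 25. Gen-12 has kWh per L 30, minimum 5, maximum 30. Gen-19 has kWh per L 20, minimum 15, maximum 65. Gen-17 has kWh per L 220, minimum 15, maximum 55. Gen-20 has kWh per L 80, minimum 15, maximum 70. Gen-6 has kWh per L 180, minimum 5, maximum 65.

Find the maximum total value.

Meeting every minimum uses 5+0+5+15+15+15+5 = 60 L, leaving 195.
Rank by kWh per L: Gen-1 230 > Gen-17 220 > Gen-6 180 > Gen-22 140 > Gen-20 80 > Gen-12 30 > Gen-19 20.
Give Gen-1 25 more to hit its cap of 25 ; 170 left.
Gen-17: +40 to 55 (cap) ; 130 left.
Gen-6: +60 to 65 (cap) ; 70 left.
Gen-22 has room for 80 more but only 70 remain, so it gets 75.
Total = 140×75 + 230×25 + 30×5 + 20×15 + 220×55 + 80×15 + 180×65 = 41700.

41700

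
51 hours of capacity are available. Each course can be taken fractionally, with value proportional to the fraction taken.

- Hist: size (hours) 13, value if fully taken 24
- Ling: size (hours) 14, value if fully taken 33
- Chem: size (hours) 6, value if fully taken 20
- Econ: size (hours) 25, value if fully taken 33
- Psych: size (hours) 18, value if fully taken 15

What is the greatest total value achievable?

100.76

Rank by value-to-size ratio: Chem 20/6≈3.33, Ling 33/14≈2.36, Hist 24/13≈1.85, Econ 33/25≈1.32, Psych 15/18≈0.833.
All 6 hours of Chem fit (value 20) ; 45 remain.
Ling: take in full, 14 hours for value 33 ; 31 left.
All 13 hours of Hist fit (value 24) ; 18 remain.
Fill the last 18 hours with part of Econ: 18/25 of it earns 23.76.
Total value = 100.76.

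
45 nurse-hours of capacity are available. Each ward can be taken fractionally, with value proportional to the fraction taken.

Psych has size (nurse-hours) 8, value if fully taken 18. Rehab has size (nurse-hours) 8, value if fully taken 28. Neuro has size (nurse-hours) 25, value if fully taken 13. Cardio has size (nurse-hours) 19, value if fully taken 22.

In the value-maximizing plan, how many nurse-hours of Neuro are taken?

10

Rank by value-to-size ratio: Rehab 28/8≈3.5, Psych 18/8≈2.25, Cardio 22/19≈1.16, Neuro 13/25≈0.52.
All 8 nurse-hours of Rehab fit (value 28) ; 37 remain.
Take all of Psych (8 nurse-hours, value 18) ; 29 nurse-hours left.
Take all of Cardio (19 nurse-hours, value 22) ; 10 nurse-hours left.
Fill the last 10 nurse-hours with part of Neuro: 10/25 of it earns 5.2.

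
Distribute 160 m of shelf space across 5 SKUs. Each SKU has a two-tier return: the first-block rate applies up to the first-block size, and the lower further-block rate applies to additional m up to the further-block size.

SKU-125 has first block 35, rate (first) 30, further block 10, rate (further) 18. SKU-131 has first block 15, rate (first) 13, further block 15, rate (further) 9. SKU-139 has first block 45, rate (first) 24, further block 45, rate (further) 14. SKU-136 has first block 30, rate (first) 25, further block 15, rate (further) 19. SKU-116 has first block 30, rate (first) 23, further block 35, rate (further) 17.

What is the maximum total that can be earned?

3945

Treat each block as its own option and order by rate: SKU-125/tier1 30 > SKU-136/tier1 25 > SKU-139/tier1 24 > SKU-116/tier1 23 > SKU-136/tier2 19 > SKU-125/tier2 18 > SKU-116/tier2 17 > SKU-139/tier2 14 > SKU-131/tier1 13 > SKU-131/tier2 9.
Fill SKU-125 tier1 block (35 at 30) — 125 left.
SKU-136 tier1 at 25: fill all 30 — 95 left.
SKU-139 tier1 at 24: fill all 45 — 50 left.
SKU-116/tier1 (23): +30 — 20 left.
SKU-136 tier2 at 19: fill all 15 — 5 left.
SKU-125 tier2 at 18: only 5 left, fill 5.
Total = 30×35 + 25×30 + 24×45 + 23×30 + 19×15 + 18×5 = 3945.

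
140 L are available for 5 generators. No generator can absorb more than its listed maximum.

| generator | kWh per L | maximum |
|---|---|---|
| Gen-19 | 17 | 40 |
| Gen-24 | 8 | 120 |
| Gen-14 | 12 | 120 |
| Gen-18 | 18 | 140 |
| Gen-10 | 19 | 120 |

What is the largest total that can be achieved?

Rank by kWh per L: Gen-10 19 > Gen-18 18 > Gen-19 17 > Gen-14 12 > Gen-24 8.
Give Gen-10 120 to hit its cap of 120 → 20 left.
Gen-18: +20 (room for 140) → 20. Pool exhausted.
Total = 18×20 + 19×120 = 2640.

2640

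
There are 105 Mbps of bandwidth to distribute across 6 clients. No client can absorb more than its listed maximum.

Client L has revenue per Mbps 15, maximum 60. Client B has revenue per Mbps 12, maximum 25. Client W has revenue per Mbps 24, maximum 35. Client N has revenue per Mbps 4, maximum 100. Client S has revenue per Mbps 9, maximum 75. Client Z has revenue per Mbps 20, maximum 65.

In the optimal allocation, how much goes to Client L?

5

Rank by revenue per Mbps: Client W 24 > Client Z 20 > Client L 15 > Client B 12 > Client S 9 > Client N 4.
Client W: +35 to 35 (cap) ; 70 left.
Client Z: +65 to 65 (cap) ; 5 left.
Only 5 left; Client L takes them to reach 5.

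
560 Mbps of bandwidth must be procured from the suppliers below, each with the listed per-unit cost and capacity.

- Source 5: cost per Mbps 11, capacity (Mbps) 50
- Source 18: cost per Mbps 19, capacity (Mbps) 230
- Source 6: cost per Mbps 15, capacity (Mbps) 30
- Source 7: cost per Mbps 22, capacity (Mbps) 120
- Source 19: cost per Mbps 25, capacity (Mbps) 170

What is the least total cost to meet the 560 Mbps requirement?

Use suppliers in increasing cost order.
Source 5 at 11: take all 50 Mbps → 510 still needed.
Source 6 (15): use full 30 → 480 Mbps to go.
Take 230 from Source 18 at 19 → need 250 more.
Take 120 from Source 7 at 22 → need 130 more.
Take 130 from Source 19 at 25 to finish.
Cost = 50×11 + 30×15 + 230×19 + 120×22 + 130×25 = 11260.

11260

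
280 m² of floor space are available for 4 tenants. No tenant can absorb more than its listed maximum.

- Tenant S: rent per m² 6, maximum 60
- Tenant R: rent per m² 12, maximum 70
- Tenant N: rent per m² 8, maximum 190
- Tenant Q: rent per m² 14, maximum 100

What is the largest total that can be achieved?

Order the tenants by rent per m²: Tenant Q 14 > Tenant R 12 > Tenant N 8 > Tenant S 6.
Tenant Q takes 100 to reach its cap of 100 → 180 left.
Tenant R takes 70 to reach its cap of 70 → 110 left.
Only 110 left; Tenant N takes them to reach 110.
Total = 12×70 + 8×110 + 14×100 = 3120.

3120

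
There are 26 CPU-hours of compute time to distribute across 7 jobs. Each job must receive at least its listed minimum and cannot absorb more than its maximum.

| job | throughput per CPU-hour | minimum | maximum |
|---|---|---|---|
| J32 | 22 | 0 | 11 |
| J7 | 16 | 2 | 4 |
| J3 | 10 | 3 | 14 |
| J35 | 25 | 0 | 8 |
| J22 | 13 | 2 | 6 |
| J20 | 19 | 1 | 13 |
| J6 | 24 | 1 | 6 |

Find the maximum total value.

Meeting every minimum uses 0+2+3+0+2+1+1 = 9 CPU-hours, leaving 17.
Highest throughput per CPU-hour first: J35 25 > J6 24 > J32 22 > J20 19 > J7 16 > J22 13 > J3 10.
J35 takes 8 more to reach its cap of 8 ; 9 left.
J6 takes 5 more to reach its cap of 6 ; 4 left.
J32 has room for 11 more but only 4 remain, so it gets 4.
Total = 22×4 + 16×2 + 10×3 + 25×8 + 13×2 + 19×1 + 24×6 = 539.

539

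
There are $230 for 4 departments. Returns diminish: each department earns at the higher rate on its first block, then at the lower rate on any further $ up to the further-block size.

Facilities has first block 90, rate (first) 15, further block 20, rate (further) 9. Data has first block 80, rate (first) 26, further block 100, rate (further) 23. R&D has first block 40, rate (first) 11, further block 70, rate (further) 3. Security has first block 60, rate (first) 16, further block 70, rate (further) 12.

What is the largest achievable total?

Order all 8 blocks by rate: Data/first 26 > Data/second 23 > Security/first 16 > Facilities/first 15 > Security/second 12 > R&D/first 11 > Facilities/second 9 > R&D/second 3.
Data/first (26): +80 → 150 left.
Fill Data second block (100 at 23) → 50 left.
50 remain; put them into Security first at 16.
Total = 26×80 + 23×100 + 16×50 = 5180.

5180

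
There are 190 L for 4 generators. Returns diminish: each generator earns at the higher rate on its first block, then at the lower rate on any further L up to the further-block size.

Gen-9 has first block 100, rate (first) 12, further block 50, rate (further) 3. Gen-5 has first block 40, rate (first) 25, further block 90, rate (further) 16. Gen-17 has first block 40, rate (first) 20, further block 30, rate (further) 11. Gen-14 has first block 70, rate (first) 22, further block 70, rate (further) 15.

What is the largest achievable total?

Treat each block as its own option and order by rate: Gen-5/tier1 25 > Gen-14/tier1 22 > Gen-17/tier1 20 > Gen-5/tier2 16 > Gen-14/tier2 15 > Gen-9/tier1 12 > Gen-17/tier2 11 > Gen-9/tier2 3.
Gen-5 tier1 at 25: fill all 40 ; 150 left.
Fill Gen-14 tier1 block (70 at 22) ; 80 left.
Gen-17 tier1 at 20: fill all 40 ; 40 left.
Gen-5 tier2 at 16: only 40 left, fill 40.
Total = 25×40 + 22×70 + 20×40 + 16×40 = 3980.

3980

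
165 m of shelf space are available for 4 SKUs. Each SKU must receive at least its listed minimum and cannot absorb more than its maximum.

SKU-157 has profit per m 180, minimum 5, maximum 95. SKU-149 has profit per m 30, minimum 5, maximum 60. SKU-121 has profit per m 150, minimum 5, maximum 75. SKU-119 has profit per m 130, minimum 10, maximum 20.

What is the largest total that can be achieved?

Meeting every minimum uses 5+5+5+10 = 25 m, leaving 140.
Rank by profit per m: SKU-157 180 > SKU-121 150 > SKU-119 130 > SKU-149 30.
Give SKU-157 90 more to hit its cap of 95 — 50 left.
SKU-121 has room for 70 more but only 50 remain, so it gets 55.
Total = 180×95 + 30×5 + 150×55 + 130×10 = 26800.

26800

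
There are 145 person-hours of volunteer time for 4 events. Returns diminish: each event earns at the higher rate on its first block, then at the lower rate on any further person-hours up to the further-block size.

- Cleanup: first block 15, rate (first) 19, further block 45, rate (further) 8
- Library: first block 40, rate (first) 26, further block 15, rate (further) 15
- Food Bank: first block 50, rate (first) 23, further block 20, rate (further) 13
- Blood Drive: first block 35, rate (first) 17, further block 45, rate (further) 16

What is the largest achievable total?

Order all 8 blocks by rate: Library/T1 26 > Food Bank/T1 23 > Cleanup/T1 19 > Blood Drive/T1 17 > Blood Drive/T2 16 > Library/T2 15 > Food Bank/T2 13 > Cleanup/T2 8.
Library/T1 (26): +40 — 105 left.
Food Bank/T1 (23): +50 — 55 left.
Cleanup T1 at 19: fill all 15 — 40 left.
Blood Drive/T1 (17): +35 — 5 left.
5 remain; put them into Blood Drive T2 at 16.
Total = 26×40 + 23×50 + 19×15 + 17×35 + 16×5 = 3150.

3150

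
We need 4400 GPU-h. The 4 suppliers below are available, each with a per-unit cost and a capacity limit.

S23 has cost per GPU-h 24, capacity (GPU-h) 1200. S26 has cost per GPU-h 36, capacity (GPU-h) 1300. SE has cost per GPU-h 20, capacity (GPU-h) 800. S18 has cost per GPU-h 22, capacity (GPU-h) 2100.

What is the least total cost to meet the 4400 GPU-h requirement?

Use suppliers in increasing cost order.
Take 800 from SE at 20 ; need 3600 more.
Take 2100 from S18 at 22 ; need 1500 more.
S23 at 24: take all 1200 GPU-h ; 300 still needed.
S26 (36): take the remaining 300 ; done.
Cost = 800×20 + 2100×22 + 1200×24 + 300×36 = 101800.

101800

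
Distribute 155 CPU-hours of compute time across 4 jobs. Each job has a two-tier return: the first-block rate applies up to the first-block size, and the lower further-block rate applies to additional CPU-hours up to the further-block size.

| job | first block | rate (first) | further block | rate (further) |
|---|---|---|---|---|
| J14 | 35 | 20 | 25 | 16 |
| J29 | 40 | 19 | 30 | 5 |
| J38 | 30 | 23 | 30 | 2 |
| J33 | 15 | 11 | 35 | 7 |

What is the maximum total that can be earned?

2785

Order all 8 blocks by rate: J38/first 23 > J14/first 20 > J29/first 19 > J14/second 16 > J33/first 11 > J33/second 7 > J29/second 5 > J38/second 2.
J38/first (23): +30 — 125 left.
J14/first (20): +35 — 90 left.
J29 first at 19: fill all 40 — 50 left.
J14 second at 16: fill all 25 — 25 left.
J33 first at 11: fill all 15 — 10 left.
J33/second: +10 of 35 at 7; pool empty.
Total = 23×30 + 20×35 + 19×40 + 16×25 + 11×15 + 7×10 = 2785.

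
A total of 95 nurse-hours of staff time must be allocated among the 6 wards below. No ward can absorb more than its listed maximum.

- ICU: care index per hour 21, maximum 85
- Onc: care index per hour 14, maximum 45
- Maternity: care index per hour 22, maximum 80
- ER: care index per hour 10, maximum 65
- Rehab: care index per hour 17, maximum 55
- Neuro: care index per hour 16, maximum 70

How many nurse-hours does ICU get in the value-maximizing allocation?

Rank by care index per hour: Maternity 22 > ICU 21 > Rehab 17 > Neuro 16 > Onc 14 > ER 10.
Maternity: +80 to 80 (cap) → 15 left.
Only 15 left; ICU takes them to reach 15.

15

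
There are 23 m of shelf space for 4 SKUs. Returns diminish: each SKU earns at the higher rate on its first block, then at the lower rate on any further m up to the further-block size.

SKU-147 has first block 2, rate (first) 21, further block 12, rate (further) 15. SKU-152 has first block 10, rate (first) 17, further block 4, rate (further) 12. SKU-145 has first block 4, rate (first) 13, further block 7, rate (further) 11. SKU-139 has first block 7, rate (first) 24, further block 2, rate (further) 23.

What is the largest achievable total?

Order all 8 blocks by rate: SKU-139/first 24 > SKU-139/second 23 > SKU-147/first 21 > SKU-152/first 17 > SKU-147/second 15 > SKU-145/first 13 > SKU-152/second 12 > SKU-145/second 11.
SKU-139 first at 24: fill all 7 ; 16 left.
SKU-139/second (23): +2 ; 14 left.
SKU-147/first (21): +2 ; 12 left.
SKU-152 first at 17: fill all 10 ; 2 left.
2 remain; put them into SKU-147 second at 15.
Total = 24×7 + 23×2 + 21×2 + 17×10 + 15×2 = 456.

456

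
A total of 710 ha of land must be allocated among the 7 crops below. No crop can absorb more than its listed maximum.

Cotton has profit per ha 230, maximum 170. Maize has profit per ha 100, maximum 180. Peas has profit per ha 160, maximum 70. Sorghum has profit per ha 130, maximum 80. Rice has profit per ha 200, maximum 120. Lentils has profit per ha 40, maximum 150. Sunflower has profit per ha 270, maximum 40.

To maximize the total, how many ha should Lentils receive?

Order the crops by profit per ha: Sunflower 270 > Cotton 230 > Rice 200 > Peas 160 > Sorghum 130 > Maize 100 > Lentils 40.
Give Sunflower 40 to hit its cap of 40 — 670 left.
Cotton takes 170 to reach its cap of 170 — 500 left.
Rice takes 120 to reach its cap of 120 — 380 left.
Peas: +70 to 70 (cap) — 310 left.
Give Sorghum 80 to hit its cap of 80 — 230 left.
Maize: +180 to 180 (cap) — 50 left.
Lentils: +50 (room for 150) → 50. Pool exhausted.

50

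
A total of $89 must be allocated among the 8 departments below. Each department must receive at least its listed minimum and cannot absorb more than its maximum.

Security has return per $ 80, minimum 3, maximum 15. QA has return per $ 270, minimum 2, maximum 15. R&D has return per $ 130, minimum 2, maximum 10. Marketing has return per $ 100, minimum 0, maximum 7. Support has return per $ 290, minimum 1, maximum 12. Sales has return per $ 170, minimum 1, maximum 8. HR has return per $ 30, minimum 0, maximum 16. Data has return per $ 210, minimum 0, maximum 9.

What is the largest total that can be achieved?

14370

Meeting every minimum uses 3+2+2+0+1+1+0+0 = 9 $, leaving 80.
Rank by return per $: Support 290 > QA 270 > Data 210 > Sales 170 > R&D 130 > Marketing 100 > Security 80 > HR 30.
Support takes 11 more to reach its cap of 12 ; 69 left.
QA: +13 to 15 (cap) ; 56 left.
Data takes 9 more to reach its cap of 9 ; 47 left.
Give Sales 7 more to hit its cap of 8 ; 40 left.
R&D: +8 to 10 (cap) ; 32 left.
Give Marketing 7 more to hit its cap of 7 ; 25 left.
Security takes 12 more to reach its cap of 15 ; 13 left.
HR has room for 16 more but only 13 remain, so it gets 13.
Total = 80×15 + 270×15 + 130×10 + 100×7 + 290×12 + 170×8 + 30×13 + 210×9 = 14370.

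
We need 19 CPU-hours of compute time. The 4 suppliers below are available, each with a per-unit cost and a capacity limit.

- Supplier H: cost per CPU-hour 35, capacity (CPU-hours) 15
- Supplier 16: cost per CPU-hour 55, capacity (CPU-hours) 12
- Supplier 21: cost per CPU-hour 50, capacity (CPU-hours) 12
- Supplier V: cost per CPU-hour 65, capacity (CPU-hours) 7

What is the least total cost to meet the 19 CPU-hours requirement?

725

Fill from the cheapest supplier first.
Supplier H (35): use full 15 → 4 CPU-hours to go.
Supplier 21 at 50: take 4 of its 12 → requirement met.
Supplier 16, Supplier V: unused.
Cost = 15×35 + 4×50 = 725.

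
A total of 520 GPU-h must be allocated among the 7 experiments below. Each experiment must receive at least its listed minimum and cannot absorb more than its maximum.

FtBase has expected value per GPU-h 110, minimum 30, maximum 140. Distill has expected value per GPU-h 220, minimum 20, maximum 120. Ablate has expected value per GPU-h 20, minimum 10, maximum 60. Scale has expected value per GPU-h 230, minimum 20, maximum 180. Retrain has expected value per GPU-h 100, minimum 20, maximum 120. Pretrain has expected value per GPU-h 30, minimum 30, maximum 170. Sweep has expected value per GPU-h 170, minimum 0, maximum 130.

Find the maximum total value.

Meeting every minimum uses 30+20+10+20+20+30+0 = 130 GPU-h, leaving 390.
Rank by expected value per GPU-h: Scale 230 > Distill 220 > Sweep 170 > FtBase 110 > Retrain 100 > Pretrain 30 > Ablate 20.
Scale: +160 to 180 (cap) ; 230 left.
Distill: +100 to 120 (cap) ; 130 left.
Give Sweep 130 more to hit its cap of 130 ; 0 left.
Total = 110×30 + 220×120 + 20×10 + 230×180 + 100×20 + 30×30 + 170×130 = 96300.

96300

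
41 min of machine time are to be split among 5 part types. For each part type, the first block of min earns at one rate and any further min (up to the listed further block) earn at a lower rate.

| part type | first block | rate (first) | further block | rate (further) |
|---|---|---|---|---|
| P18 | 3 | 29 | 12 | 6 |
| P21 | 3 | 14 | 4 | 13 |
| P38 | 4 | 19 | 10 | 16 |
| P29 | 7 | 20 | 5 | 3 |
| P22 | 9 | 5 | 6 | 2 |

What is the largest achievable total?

617

Treat each block as its own option and order by rate: P18/T1 29 > P29/T1 20 > P38/T1 19 > P38/T2 16 > P21/T1 14 > P21/T2 13 > P18/T2 6 > P22/T1 5 > P29/T2 3 > P22/T2 2.
P18/T1 (29): +3 — 38 left.
P29/T1 (20): +7 — 31 left.
P38 T1 at 19: fill all 4 — 27 left.
P38 T2 at 16: fill all 10 — 17 left.
P21/T1 (14): +3 — 14 left.
P21 T2 at 13: fill all 4 — 10 left.
10 remain; put them into P18 T2 at 6.
Total = 29×3 + 20×7 + 19×4 + 16×10 + 14×3 + 13×4 + 6×10 = 617.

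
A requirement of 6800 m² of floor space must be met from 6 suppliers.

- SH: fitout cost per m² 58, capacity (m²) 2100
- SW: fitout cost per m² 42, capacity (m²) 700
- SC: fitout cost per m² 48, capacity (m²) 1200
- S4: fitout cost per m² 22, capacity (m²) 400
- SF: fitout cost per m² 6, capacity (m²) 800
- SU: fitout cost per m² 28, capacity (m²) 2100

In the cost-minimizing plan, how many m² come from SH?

1600

Fill from the cheapest supplier first.
SF at 6: take all 800 m² ; 6000 still needed.
Take 400 from S4 at 22 ; need 5600 more.
Take 2100 from SU at 28 ; need 3500 more.
SW (42): use full 700 ; 2800 m² to go.
SC at 48: take all 1200 m² ; 1600 still needed.
SH (58): take the remaining 1600 ; done.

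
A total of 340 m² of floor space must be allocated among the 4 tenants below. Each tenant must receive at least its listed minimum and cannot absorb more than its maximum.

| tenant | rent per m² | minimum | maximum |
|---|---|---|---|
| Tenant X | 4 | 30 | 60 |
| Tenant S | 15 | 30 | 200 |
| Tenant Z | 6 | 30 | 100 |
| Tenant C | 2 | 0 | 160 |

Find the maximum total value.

Meeting every minimum uses 30+30+30+0 = 90 m², leaving 250.
Order the tenants by rent per m²: Tenant S 15 > Tenant Z 6 > Tenant X 4 > Tenant C 2.
Tenant S: +170 to 200 (cap) → 80 left.
Give Tenant Z 70 more to hit its cap of 100 → 10 left.
Tenant X: +10 (room for 30) → 40. Pool exhausted.
Total = 4×40 + 15×200 + 6×100 = 3760.

3760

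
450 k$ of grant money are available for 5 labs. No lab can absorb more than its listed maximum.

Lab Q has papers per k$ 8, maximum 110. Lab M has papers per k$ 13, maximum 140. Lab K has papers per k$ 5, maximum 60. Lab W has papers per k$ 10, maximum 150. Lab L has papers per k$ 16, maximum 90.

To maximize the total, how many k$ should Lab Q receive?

Order the labs by papers per k$: Lab L 16 > Lab M 13 > Lab W 10 > Lab Q 8 > Lab K 5.
Lab L: +90 to 90 (cap) → 360 left.
Lab M: +140 to 140 (cap) → 220 left.
Give Lab W 150 to hit its cap of 150 → 70 left.
Lab Q has room for 110 but only 70 remain, so it gets 70.

70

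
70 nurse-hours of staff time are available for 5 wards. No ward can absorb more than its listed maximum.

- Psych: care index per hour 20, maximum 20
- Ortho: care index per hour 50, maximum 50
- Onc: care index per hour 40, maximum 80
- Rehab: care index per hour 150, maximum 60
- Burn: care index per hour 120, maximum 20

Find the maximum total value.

10200

Highest care index per hour first: Rehab 150 > Burn 120 > Ortho 50 > Onc 40 > Psych 20.
Rehab: +60 to 60 (cap) — 10 left.
Burn has room for 20 but only 10 remain, so it gets 10.
Total = 150×60 + 120×10 = 10200.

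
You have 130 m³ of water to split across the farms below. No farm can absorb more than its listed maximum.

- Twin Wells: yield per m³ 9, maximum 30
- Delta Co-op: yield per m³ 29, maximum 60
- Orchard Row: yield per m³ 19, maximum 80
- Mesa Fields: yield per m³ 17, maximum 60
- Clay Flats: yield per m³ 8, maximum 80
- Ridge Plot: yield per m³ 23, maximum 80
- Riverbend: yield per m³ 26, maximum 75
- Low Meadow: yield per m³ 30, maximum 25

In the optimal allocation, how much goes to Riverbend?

45

Order the farms by yield per m³: Low Meadow 30 > Delta Co-op 29 > Riverbend 26 > Ridge Plot 23 > Orchard Row 19 > Mesa Fields 17 > Twin Wells 9 > Clay Flats 8.
Give Low Meadow 25 to hit its cap of 25 — 105 left.
Delta Co-op takes 60 to reach its cap of 60 — 45 left.
Only 45 left; Riverbend takes them to reach 45.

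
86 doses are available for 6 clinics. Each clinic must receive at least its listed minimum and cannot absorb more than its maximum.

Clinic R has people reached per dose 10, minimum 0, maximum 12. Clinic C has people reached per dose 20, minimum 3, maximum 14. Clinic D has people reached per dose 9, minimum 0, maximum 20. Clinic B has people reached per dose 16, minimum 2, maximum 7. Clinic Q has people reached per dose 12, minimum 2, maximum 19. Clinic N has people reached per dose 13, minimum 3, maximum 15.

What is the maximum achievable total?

Meeting every minimum uses 0+3+0+2+2+3 = 10 doses, leaving 76.
Order the clinics by people reached per dose: Clinic C 20 > Clinic B 16 > Clinic N 13 > Clinic Q 12 > Clinic R 10 > Clinic D 9.
Clinic C takes 11 more to reach its cap of 14 — 65 left.
Give Clinic B 5 more to hit its cap of 7 — 60 left.
Give Clinic N 12 more to hit its cap of 15 — 48 left.
Give Clinic Q 17 more to hit its cap of 19 — 31 left.
Clinic R: +12 to 12 (cap) — 19 left.
Only 19 left; Clinic D takes them to reach 19.
Total = 10×12 + 20×14 + 9×19 + 16×7 + 12×19 + 13×15 = 1106.

1106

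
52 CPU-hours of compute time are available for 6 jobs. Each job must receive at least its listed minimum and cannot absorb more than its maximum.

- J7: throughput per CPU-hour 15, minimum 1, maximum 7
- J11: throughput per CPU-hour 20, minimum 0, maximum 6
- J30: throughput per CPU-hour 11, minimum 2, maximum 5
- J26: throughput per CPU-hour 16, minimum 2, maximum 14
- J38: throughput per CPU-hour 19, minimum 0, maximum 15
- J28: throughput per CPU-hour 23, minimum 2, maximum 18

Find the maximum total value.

1016

Meeting every minimum uses 1+0+2+2+0+2 = 7 CPU-hours, leaving 45.
Rank by throughput per CPU-hour: J28 23 > J11 20 > J38 19 > J26 16 > J7 15 > J30 11.
Give J28 16 more to hit its cap of 18 → 29 left.
J11 takes 6 more to reach its cap of 6 → 23 left.
J38: +15 to 15 (cap) → 8 left.
J26 has room for 12 more but only 8 remain, so it gets 10.
Total = 15×1 + 20×6 + 11×2 + 16×10 + 19×15 + 23×18 = 1016.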